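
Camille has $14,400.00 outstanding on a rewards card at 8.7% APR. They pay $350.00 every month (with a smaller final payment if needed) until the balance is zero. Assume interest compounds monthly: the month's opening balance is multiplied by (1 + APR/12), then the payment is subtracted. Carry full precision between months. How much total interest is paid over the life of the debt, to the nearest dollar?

Monthly rate r = 8.7%/12 = 0.725% = 0.00725.
Payoff takes n = ⌈−ln(1 − rB₀/P)/ln(1+r)⌉ = ⌈49.036⌉ = 50 payments; the last is $12.67.
Total paid = 49·$350.00 + $12.67 = $17,162.67.
Total interest = total paid − principal = $17,162.67 − $14,400.00 = $2,762.67.

$2,763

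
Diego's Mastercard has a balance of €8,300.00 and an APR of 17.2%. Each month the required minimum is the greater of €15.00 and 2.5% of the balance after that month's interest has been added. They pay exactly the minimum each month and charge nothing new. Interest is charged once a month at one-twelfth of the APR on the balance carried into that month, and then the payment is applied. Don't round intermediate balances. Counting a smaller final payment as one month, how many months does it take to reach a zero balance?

Monthly rate r = 17.2%/12 = 1.43333% = 0.0143333.
While 2.5% of the post-interest balance exceeds €15.00, each month B ← (B·(1+r))·(1 − 0.025), i.e. B shrinks by the factor (1+r)·0.975 = 0.98897.
This holds for months 1–239. Entering month 240 the balance is €586.64; 2.5% of the post-interest balance is now below €15.00, so the flat €15.00 minimum applies from here.
From month 240 a fixed €15.00 at rate r clears €586.64 in 58 more payments. Total: 239 + 58 = 297 months.

297 months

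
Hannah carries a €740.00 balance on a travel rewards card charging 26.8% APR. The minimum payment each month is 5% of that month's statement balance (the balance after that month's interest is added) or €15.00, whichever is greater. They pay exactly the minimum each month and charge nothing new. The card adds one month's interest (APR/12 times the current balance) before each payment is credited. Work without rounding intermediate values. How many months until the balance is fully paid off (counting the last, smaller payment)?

58 months

Monthly rate r = 26.8%/12 = 2.23333% = 0.0223333.
While 5% of the post-interest balance exceeds €15.00, each month B ← (B·(1+r))·(1 − 0.05), i.e. B shrinks by the factor (1+r)·0.95 = 0.97122.
This holds for months 1–32. Entering month 33 the balance is €290.63; 5% of the post-interest balance is now below €15.00, so the flat €15.00 minimum applies from here.
From month 33 a fixed €15.00 at rate r clears €290.63 in 26 more payments. Total: 32 + 26 = 58 months.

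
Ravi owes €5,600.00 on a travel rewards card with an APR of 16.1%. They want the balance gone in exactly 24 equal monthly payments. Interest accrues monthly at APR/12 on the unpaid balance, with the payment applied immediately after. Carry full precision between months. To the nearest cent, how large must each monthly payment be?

€274.46

Monthly rate r = 16.1%/12 = 1.34167% = 0.0134167.
Level-payment amortization: P = B₀·r / (1 − (1+r)^(−n)) = 5600.00·0.0134167 / (1 − 1.01342^(−24)).
Denominator 1 − (1+r)^(−24) = 0.273748601.
P = 75.1333 / 0.273748601 ≈ 274.46.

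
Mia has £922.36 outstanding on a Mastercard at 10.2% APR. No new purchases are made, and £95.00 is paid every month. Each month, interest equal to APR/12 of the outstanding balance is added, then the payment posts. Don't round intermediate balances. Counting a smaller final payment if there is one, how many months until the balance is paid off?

11 payments

Monthly rate r = 10.2%/12 = 0.85% = 0.0085.
Recurrence: B ← B·(1+r) − £95.00.
Month 1: interest £7.84; balance after payment £835.20.
Month 2: interest £7.10; balance after payment £747.30.
Closed form: n = −ln(1 − rB₀/P)/ln(1+r) = −ln(0.91747)/ln(1.0085) ≈ 10.176, so the balance reaches zero during payment 11.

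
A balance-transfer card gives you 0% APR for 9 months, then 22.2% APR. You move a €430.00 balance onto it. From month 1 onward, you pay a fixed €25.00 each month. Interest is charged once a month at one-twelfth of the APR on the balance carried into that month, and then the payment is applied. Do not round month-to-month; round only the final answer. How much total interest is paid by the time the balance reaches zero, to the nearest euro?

€19

Promo months 1–9 at r₀ = 0%/12 = 0; months 10+ at r₁ = 22.2%/12 = 0.0185.
After month 9 (no interest yet): B = €430.00 − 9·€25.00 = €205.00.
Then at r₁ with €25.00/mo: n₂ = −ln(1 − r₁·B/P)/ln(1+r₁) ≈ 8.98 → 9 more payments.
Total paid = 17·€25.00 + €24.38 = €449.38; interest = €449.38 − €430.00 = €19.38.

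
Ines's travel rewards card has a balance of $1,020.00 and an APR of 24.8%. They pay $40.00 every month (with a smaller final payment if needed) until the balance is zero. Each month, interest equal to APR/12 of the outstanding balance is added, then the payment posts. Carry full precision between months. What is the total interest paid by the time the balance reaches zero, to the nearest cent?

Monthly rate r = 24.8%/12 = 2.06667% = 0.0206667.
Payoff takes n = ⌈−ln(1 − rB₀/P)/ln(1+r)⌉ = ⌈36.599⌉ = 37 payments; the last is $24.04.
Total paid = 36·$40.00 + $24.04 = $1,464.04.
Total interest = total paid − principal = $1,464.04 − $1,020.00 = $444.04.

$444.04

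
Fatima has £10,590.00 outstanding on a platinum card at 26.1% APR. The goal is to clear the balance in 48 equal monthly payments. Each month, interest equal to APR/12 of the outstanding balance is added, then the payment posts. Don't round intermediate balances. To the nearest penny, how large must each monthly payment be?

Monthly rate r = 26.1%/12 = 2.175% = 0.02175.
Level-payment amortization: P = B₀·r / (1 − (1+r)^(−n)) = 10590.00·0.02175 / (1 − 1.02175^(−48)).
Denominator 1 − (1+r)^(−48) = 0.643994282.
P = 230.333 / 0.643994282 ≈ 357.66.

£357.66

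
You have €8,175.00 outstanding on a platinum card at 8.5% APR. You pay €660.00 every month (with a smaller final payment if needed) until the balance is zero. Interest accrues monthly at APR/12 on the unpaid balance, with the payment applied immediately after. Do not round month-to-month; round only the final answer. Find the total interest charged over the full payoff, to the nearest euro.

Monthly rate r = 8.5%/12 = 0.708333% = 0.00708333.
Payoff takes n = ⌈−ln(1 − rB₀/P)/ln(1+r)⌉ = ⌈13.010⌉ = 14 payments; the last is €6.37.
Total paid = 13·€660.00 + €6.37 = €8,586.37.
Total interest = total paid − principal = €8,586.37 − €8,175.00 = €411.37.

€411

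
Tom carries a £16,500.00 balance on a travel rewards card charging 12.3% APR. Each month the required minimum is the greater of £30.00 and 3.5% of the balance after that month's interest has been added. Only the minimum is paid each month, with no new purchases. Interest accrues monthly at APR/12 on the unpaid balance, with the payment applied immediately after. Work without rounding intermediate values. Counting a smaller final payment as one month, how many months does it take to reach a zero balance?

151 months

Monthly rate r = 12.3%/12 = 1.025% = 0.01025.
While 3.5% of the post-interest balance exceeds £30.00, each month B ← (B·(1+r))·(1 − 0.035), i.e. B shrinks by the factor (1+r)·0.965 = 0.97489.
This holds for months 1–117. Entering month 118 the balance is £842.09; 3.5% of the post-interest balance is now below £30.00, so the flat £30.00 minimum applies from here.
From month 118 a fixed £30.00 at rate r clears £842.09 in 34 more payments. Total: 117 + 34 = 151 months.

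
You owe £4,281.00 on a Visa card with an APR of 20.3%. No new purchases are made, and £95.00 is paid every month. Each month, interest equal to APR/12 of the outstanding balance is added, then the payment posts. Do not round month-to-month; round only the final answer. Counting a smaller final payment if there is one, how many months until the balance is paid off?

86 payments

Monthly rate r = 20.3%/12 = 1.69167% = 0.0169167.
Recurrence: B ← B·(1+r) − £95.00.
Month 1: interest £72.42; balance after payment £4,258.42.
Month 2: interest £72.04; balance after payment £4,235.46.
Closed form: n = −ln(1 − rB₀/P)/ln(1+r) = −ln(0.23768)/ln(1.01692) ≈ 85.652, so the balance reaches zero during payment 86.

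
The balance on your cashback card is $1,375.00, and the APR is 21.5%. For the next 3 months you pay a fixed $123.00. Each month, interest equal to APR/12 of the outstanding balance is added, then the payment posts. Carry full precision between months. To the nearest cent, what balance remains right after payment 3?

$1,074.59

Monthly rate r = 21.5%/12 = 1.79167% = 0.0179167.
Each month: B ← B·(1+r) − $123.00.
Month 1: interest $24.64; balance after payment $1,276.64.
Month 2: interest $22.87; balance after payment $1,176.51.
Month 3: interest $21.08; balance after payment $1,074.59.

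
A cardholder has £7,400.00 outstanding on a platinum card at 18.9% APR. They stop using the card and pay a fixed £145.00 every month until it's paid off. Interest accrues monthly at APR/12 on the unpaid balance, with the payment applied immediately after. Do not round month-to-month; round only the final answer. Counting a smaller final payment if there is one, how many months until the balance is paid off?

105 payments

Monthly rate r = 18.9%/12 = 1.575% = 0.01575.
Recurrence: B ← B·(1+r) − £145.00.
Month 1: interest £116.55; balance after payment £7,371.55.
Month 2: interest £116.10; balance after payment £7,342.65.
Closed form: n = −ln(1 − rB₀/P)/ln(1+r) = −ln(0.19621)/ln(1.01575) ≈ 104.214, so the balance reaches zero during payment 105.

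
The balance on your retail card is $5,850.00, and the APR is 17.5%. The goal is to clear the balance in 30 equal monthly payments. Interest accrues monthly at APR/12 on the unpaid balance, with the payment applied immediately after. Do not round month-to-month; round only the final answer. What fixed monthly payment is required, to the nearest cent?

$242.15

Monthly rate r = 17.5%/12 = 1.45833% = 0.0145833.
Level-payment amortization: P = B₀·r / (1 − (1+r)^(−n)) = 5850.00·0.0145833 / (1 − 1.01458^(−30)).
Denominator 1 − (1+r)^(−30) = 0.35230837.
P = 85.3125 / 0.35230837 ≈ 242.15.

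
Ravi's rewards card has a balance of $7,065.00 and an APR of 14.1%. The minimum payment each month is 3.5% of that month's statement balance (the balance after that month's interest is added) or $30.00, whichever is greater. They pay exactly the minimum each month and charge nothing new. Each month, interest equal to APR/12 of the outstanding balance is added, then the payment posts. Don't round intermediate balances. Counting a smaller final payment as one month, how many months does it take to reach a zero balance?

Monthly rate r = 14.1%/12 = 1.175% = 0.01175.
While 3.5% of the post-interest balance exceeds $30.00, each month B ← (B·(1+r))·(1 − 0.035), i.e. B shrinks by the factor (1+r)·0.965 = 0.97634.
This holds for months 1–89. Entering month 90 the balance is $838.61; 3.5% of the post-interest balance is now below $30.00, so the flat $30.00 minimum applies from here.
From month 90 a fixed $30.00 at rate r clears $838.61 in 35 more payments. Total: 89 + 35 = 124 months.

124 months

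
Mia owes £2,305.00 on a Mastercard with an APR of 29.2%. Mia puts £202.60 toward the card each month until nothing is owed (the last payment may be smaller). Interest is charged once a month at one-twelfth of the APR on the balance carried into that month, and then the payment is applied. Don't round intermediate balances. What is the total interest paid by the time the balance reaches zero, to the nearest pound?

£427

Monthly rate r = 29.2%/12 = 2.43333% = 0.0243333.
Payoff takes n = ⌈−ln(1 − rB₀/P)/ln(1+r)⌉ = ⌈13.482⌉ = 14 payments; the last is £98.21.
Total paid = 13·£202.60 + £98.21 = £2,732.01.
Total interest = total paid − principal = £2,732.01 − £2,305.00 = £427.01.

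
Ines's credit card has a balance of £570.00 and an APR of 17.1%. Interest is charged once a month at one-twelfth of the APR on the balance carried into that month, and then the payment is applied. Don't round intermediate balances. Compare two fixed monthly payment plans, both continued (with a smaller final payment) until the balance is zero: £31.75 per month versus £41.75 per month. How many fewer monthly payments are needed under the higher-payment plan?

5 fewer payments

Monthly rate r = 17.1%/12 = 1.425% = 0.01425.
At £31.75/mo: n = ⌈−ln(1 − rB₀/P)/ln(1+r)⌉ = 21 payments (last £28.06); total interest = total paid − £570.00 = £93.06.
At £41.75/mo: 16 payments (last £12.20); total interest £68.45.
Payments saved = 21 − 16 = 5.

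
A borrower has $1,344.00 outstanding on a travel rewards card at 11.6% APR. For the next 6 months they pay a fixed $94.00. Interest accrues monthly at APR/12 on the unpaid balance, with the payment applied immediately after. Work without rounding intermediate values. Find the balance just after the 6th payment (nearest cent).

$846.05

Monthly rate r = 11.6%/12 = 0.966667% = 0.00966667.
Each month: B ← B·(1+r) − $94.00.
Month 1: interest $12.99; balance after payment $1,262.99.
Month 2: interest $12.21; balance after payment $1,181.20.
Month 3: interest $11.42; balance after payment $1,098.62.
Month 4: interest $10.62; balance after payment $1,015.24.
Month 5: interest $9.81; balance after payment $931.05.
Month 6: interest $9.00; balance after payment $846.05.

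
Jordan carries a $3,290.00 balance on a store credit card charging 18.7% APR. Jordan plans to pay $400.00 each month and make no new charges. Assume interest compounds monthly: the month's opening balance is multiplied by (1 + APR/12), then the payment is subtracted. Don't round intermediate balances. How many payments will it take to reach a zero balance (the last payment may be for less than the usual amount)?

9 months

Monthly rate r = 18.7%/12 = 1.55833% = 0.0155833.
Recurrence: B ← B·(1+r) − $400.00.
Month 1: interest $51.27; balance after payment $2,941.27.
Month 2: interest $45.83; balance after payment $2,587.10.
Closed form: n = −ln(1 − rB₀/P)/ln(1+r) = −ln(0.87183)/ln(1.01558) ≈ 8.870, so the balance reaches zero during payment 9.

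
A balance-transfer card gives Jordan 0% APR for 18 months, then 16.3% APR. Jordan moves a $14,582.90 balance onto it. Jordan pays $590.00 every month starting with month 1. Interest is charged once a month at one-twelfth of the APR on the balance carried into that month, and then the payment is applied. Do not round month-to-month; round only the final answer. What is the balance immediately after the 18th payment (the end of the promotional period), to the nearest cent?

$3,962.90

Promo months 1–18 at r₀ = 0%/12 = 0; months 19+ at r₁ = 16.3%/12 = 0.0135833.
After month 18 (no interest yet): B = $14,582.90 − 18·$590.00 = $3,962.90.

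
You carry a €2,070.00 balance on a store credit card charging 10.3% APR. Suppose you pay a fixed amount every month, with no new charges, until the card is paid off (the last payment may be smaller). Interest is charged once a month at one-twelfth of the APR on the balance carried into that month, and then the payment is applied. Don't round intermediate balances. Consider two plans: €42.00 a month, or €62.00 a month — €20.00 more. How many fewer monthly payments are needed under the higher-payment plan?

25 fewer payments

Monthly rate r = 10.3%/12 = 0.858333% = 0.00858333.
At €42.00/mo: n = ⌈−ln(1 − rB₀/P)/ln(1+r)⌉ = 65 payments (last €14.71); total interest = total paid − €2,070.00 = €632.71.
At €62.00/mo: 40 payments (last €31.64); total interest €379.64.
Payments saved = 65 − 40 = 25.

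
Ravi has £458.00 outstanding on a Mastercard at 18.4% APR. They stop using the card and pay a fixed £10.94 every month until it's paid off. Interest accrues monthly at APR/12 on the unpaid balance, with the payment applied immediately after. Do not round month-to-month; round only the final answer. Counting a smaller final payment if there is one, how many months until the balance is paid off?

Monthly rate r = 18.4%/12 = 1.53333% = 0.0153333.
Recurrence: B ← B·(1+r) − £10.94.
Month 1: interest £7.02; balance after payment £454.08.
Month 2: interest £6.96; balance after payment £450.11.
Closed form: n = −ln(1 − rB₀/P)/ln(1+r) = −ln(0.35807)/ln(1.01533) ≈ 67.491, so the balance reaches zero during payment 68.

68 payments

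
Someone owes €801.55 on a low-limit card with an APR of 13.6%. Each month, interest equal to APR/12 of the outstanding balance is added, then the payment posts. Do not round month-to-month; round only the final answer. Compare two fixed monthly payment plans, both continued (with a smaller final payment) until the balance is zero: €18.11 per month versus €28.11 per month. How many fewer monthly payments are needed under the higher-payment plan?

Monthly rate r = 13.6%/12 = 1.13333% = 0.0113333.
At €18.11/mo: n = ⌈−ln(1 − rB₀/P)/ln(1+r)⌉ = 62 payments (last €14.38); total interest = total paid − €801.55 = €317.54.
At €28.11/mo: 35 payments (last €17.91); total interest €172.10.
Payments saved = 62 − 35 = 27.

27 fewer payments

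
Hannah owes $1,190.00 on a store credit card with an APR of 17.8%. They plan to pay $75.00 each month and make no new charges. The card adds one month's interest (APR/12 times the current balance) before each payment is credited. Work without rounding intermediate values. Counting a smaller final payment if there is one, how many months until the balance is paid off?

19 months

Monthly rate r = 17.8%/12 = 1.48333% = 0.0148333.
Recurrence: B ← B·(1+r) − $75.00.
Month 1: interest $17.65; balance after payment $1,132.65.
Month 2: interest $16.80; balance after payment $1,074.45.
Closed form: n = −ln(1 − rB₀/P)/ln(1+r) = −ln(0.76464)/ln(1.01483) ≈ 18.224, so the balance reaches zero during payment 19.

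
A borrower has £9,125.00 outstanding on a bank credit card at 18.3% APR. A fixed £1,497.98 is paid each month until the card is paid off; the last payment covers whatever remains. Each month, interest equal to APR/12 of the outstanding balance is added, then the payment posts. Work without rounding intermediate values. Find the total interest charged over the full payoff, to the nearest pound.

Monthly rate r = 18.3%/12 = 1.525% = 0.01525.
Payoff takes n = ⌈−ln(1 − rB₀/P)/ln(1+r)⌉ = ⌈6.442⌉ = 7 payments; the last is £664.82.
Total paid = 6·£1,497.98 + £664.82 = £9,652.70.
Total interest = total paid − principal = £9,652.70 − £9,125.00 = £527.70.

£528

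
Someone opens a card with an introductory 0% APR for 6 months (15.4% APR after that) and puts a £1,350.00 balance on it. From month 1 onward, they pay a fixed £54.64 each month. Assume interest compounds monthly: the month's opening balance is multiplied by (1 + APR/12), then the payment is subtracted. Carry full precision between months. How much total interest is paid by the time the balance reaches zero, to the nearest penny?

Promo months 1–6 at r₀ = 0%/12 = 0; months 7+ at r₁ = 15.4%/12 = 0.0128333.
After month 6 (no interest yet): B = £1,350.00 − 6·£54.64 = £1,022.16.
Then at r₁ with £54.64/mo: n₂ = −ln(1 − r₁·B/P)/ln(1+r₁) ≈ 21.53 → 22 more payments.
Total paid = 27·£54.64 + £29.01 = £1,504.29; interest = £1,504.29 − £1,350.00 = £154.29.

£154.29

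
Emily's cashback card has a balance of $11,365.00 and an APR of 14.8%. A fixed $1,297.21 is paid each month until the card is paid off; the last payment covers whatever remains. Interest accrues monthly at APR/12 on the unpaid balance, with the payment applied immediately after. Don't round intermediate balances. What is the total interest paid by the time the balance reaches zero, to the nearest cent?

$737.94

Monthly rate r = 14.8%/12 = 1.23333% = 0.0123333.
Payoff takes n = ⌈−ln(1 − rB₀/P)/ln(1+r)⌉ = ⌈9.329⌉ = 10 payments; the last is $428.05.
Total paid = 9·$1,297.21 + $428.05 = $12,102.94.
Total interest = total paid − principal = $12,102.94 − $11,365.00 = $737.94.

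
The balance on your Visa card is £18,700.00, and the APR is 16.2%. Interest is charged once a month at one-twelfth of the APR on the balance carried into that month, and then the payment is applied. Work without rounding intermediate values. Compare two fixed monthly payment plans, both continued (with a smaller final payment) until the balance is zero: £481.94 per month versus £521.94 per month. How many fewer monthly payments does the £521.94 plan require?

6 fewer payments

Monthly rate r = 16.2%/12 = 1.35% = 0.0135.
At £481.94/mo: n = ⌈−ln(1 − rB₀/P)/ln(1+r)⌉ = 56 payments (last £159.83); total interest = total paid − £18,700.00 = £7,966.53.
At £521.94/mo: 50 payments (last £154.34); total interest £7,029.40.
Payments saved = 56 − 50 = 6.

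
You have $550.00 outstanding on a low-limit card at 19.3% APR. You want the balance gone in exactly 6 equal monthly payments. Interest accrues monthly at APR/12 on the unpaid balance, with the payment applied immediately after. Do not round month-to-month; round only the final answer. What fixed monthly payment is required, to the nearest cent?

$96.90

Monthly rate r = 19.3%/12 = 1.60833% = 0.0160833.
Level-payment amortization: P = B₀·r / (1 − (1+r)^(−n)) = 550.00·0.0160833 / (1 − 1.01608^(−6)).
Denominator 1 − (1+r)^(−6) = 0.0912926654.
P = 8.84583 / 0.0912926654 ≈ 96.90.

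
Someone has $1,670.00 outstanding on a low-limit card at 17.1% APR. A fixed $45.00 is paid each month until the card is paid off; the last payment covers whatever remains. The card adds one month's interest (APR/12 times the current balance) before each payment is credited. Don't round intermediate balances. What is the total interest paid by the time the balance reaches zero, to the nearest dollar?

Monthly rate r = 17.1%/12 = 1.425% = 0.01425.
Payoff takes n = ⌈−ln(1 − rB₀/P)/ln(1+r)⌉ = ⌈53.185⌉ = 54 payments; the last is $8.39.
Total paid = 53·$45.00 + $8.39 = $2,393.39.
Total interest = total paid − principal = $2,393.39 − $1,670.00 = $723.39.

$723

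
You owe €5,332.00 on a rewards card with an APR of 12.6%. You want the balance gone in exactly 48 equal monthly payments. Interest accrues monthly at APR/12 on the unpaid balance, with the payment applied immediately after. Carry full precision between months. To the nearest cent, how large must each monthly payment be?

Monthly rate r = 12.6%/12 = 1.05% = 0.0105.
Level-payment amortization: P = B₀·r / (1 − (1+r)^(−n)) = 5332.00·0.0105 / (1 − 1.0105^(−48)).
Denominator 1 − (1+r)^(−48) = 0.394301158.
P = 55.986 / 0.394301158 ≈ 141.99.

€141.99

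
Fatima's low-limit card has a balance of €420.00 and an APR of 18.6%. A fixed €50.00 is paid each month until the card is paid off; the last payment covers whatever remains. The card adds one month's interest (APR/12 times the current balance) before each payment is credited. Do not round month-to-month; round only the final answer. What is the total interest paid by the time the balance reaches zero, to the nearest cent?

€33.48

Monthly rate r = 18.6%/12 = 1.55% = 0.0155.
Payoff takes n = ⌈−ln(1 − rB₀/P)/ln(1+r)⌉ = ⌈9.069⌉ = 10 payments; the last is €3.48.
Total paid = 9·€50.00 + €3.48 = €453.48.
Total interest = total paid − principal = €453.48 − €420.00 = €33.48.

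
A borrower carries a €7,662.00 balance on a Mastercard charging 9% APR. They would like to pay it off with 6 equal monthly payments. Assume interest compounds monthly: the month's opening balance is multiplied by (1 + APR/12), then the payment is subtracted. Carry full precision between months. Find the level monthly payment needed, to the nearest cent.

Monthly rate r = 9%/12 = 0.75% = 0.0075.
Level-payment amortization: P = B₀·r / (1 − (1+r)^(−n)) = 7662.00·0.0075 / (1 − 1.0075^(−6)).
Denominator 1 − (1+r)^(−6) = 0.0438419822.
P = 57.465 / 0.0438419822 ≈ 1310.73.

€1,310.73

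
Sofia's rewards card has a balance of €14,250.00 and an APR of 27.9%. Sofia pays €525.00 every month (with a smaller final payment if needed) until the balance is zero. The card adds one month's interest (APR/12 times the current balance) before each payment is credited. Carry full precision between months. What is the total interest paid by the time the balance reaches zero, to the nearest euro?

Monthly rate r = 27.9%/12 = 2.325% = 0.02325.
Payoff takes n = ⌈−ln(1 − rB₀/P)/ln(1+r)⌉ = ⌈43.385⌉ = 44 payments; the last is €203.52.
Total paid = 43·€525.00 + €203.52 = €22,778.52.
Total interest = total paid − principal = €22,778.52 − €14,250.00 = €8,528.52.

€8,529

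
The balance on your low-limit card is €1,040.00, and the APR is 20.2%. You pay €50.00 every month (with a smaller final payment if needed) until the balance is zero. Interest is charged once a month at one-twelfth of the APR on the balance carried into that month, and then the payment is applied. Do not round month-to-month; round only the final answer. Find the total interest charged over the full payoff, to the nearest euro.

€251

Monthly rate r = 20.2%/12 = 1.68333% = 0.0168333.
Payoff takes n = ⌈−ln(1 − rB₀/P)/ln(1+r)⌉ = ⌈25.818⌉ = 26 payments; the last is €40.97.
Total paid = 25·€50.00 + €40.97 = €1,290.97.
Total interest = total paid − principal = €1,290.97 − €1,040.00 = €250.97.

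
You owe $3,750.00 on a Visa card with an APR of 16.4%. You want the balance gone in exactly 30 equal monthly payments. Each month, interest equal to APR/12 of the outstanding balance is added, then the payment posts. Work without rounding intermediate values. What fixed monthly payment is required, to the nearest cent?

$153.21

Monthly rate r = 16.4%/12 = 1.36667% = 0.0136667.
Level-payment amortization: P = B₀·r / (1 − (1+r)^(−n)) = 3750.00·0.0136667 / (1 − 1.01367^(−30)).
Denominator 1 − (1+r)^(−30) = 0.334504632.
P = 51.25 / 0.334504632 ≈ 153.21.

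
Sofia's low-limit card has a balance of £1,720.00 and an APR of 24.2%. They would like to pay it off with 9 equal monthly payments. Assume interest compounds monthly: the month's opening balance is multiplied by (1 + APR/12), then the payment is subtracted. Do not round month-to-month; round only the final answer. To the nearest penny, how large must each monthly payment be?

£210.89

Monthly rate r = 24.2%/12 = 2.01667% = 0.0201667.
Level-payment amortization: P = B₀·r / (1 − (1+r)^(−n)) = 1720.00·0.0201667 / (1 − 1.02017^(−9)).
Denominator 1 − (1+r)^(−9) = 0.164474252.
P = 34.6867 / 0.164474252 ≈ 210.89.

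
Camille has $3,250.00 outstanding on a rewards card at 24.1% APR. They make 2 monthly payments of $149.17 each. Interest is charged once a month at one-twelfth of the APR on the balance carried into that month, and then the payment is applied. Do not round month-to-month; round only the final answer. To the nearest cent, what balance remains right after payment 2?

$3,080.52

Monthly rate r = 24.1%/12 = 2.00833% = 0.0200833.
Each month: B ← B·(1+r) − $149.17.
Month 1: interest $65.27; balance after payment $3,166.10.
Month 2: interest $63.59; balance after payment $3,080.52.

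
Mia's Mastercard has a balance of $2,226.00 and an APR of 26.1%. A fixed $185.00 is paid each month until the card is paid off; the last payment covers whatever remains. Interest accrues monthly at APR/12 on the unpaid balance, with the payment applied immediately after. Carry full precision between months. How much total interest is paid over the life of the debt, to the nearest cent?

Monthly rate r = 26.1%/12 = 2.175% = 0.02175.
Payoff takes n = ⌈−ln(1 − rB₀/P)/ln(1+r)⌉ = ⌈14.101⌉ = 15 payments; the last is $18.90.
Total paid = 14·$185.00 + $18.90 = $2,608.90.
Total interest = total paid − principal = $2,608.90 − $2,226.00 = $382.90.

$382.90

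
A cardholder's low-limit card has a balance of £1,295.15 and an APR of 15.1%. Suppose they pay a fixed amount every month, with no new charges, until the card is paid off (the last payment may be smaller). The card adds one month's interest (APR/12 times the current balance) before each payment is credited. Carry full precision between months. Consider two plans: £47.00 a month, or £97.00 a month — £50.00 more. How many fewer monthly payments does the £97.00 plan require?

20 fewer payments

Monthly rate r = 15.1%/12 = 1.25833% = 0.0125833.
At £47.00/mo: n = ⌈−ln(1 − rB₀/P)/ln(1+r)⌉ = 35 payments (last £2.39); total interest = total paid − £1,295.15 = £305.24.
At £97.00/mo: 15 payments (last £68.94); total interest £131.79.
Payments saved = 35 − 15 = 20.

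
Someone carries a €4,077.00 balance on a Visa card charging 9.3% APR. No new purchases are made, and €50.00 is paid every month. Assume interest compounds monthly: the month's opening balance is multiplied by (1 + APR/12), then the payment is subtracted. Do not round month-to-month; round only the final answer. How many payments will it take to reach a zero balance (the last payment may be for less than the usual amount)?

Monthly rate r = 9.3%/12 = 0.775% = 0.00775.
Recurrence: B ← B·(1+r) − €50.00.
Month 1: interest €31.60; balance after payment €4,058.60.
Month 2: interest €31.45; balance after payment €4,040.05.
Closed form: n = −ln(1 − rB₀/P)/ln(1+r) = −ln(0.36806)/ln(1.00775) ≈ 129.466, so the balance reaches zero during payment 130.

130 months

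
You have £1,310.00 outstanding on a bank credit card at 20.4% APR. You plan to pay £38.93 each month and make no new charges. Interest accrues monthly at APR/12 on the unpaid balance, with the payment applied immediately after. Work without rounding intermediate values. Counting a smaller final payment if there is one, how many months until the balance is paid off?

Monthly rate r = 20.4%/12 = 1.7% = 0.017.
Recurrence: B ← B·(1+r) − £38.93.
Month 1: interest £22.27; balance after payment £1,293.34.
Month 2: interest £21.99; balance after payment £1,276.40.
Closed form: n = −ln(1 − rB₀/P)/ln(1+r) = −ln(0.42795)/ln(1.017) ≈ 50.350, so the balance reaches zero during payment 51.

51 payments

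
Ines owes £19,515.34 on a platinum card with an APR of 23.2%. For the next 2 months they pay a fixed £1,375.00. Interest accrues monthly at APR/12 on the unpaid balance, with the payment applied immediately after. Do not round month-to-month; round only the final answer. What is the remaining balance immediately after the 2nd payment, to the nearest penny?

Monthly rate r = 23.2%/12 = 1.93333% = 0.0193333.
Each month: B ← B·(1+r) − £1,375.00.
Month 1: interest £377.30; balance after payment £18,517.64.
Month 2: interest £358.01; balance after payment £17,500.64.

£17,500.64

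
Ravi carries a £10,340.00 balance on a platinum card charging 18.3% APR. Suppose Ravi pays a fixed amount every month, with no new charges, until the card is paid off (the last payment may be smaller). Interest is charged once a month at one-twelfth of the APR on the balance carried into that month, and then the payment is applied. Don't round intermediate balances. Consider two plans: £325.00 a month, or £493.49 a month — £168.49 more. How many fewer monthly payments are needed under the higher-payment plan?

Monthly rate r = 18.3%/12 = 1.525% = 0.01525.
At £325.00/mo: n = ⌈−ln(1 − rB₀/P)/ln(1+r)⌉ = 44 payments (last £282.59); total interest = total paid − £10,340.00 = £3,917.59.
At £493.49/mo: 26 payments (last £216.11); total interest £2,213.36.
Payments saved = 44 − 26 = 18.

18 fewer payments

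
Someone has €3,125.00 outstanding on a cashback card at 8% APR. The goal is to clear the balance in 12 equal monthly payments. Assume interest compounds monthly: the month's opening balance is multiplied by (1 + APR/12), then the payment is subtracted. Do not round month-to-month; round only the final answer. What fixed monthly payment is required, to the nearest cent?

€271.84

Monthly rate r = 8%/12 = 0.666667% = 0.00666667.
Level-payment amortization: P = B₀·r / (1 − (1+r)^(−n)) = 3125.00·0.00666667 / (1 − 1.00667^(−12)).
Denominator 1 − (1+r)^(−12) = 0.0766385453.
P = 20.8333 / 0.0766385453 ≈ 271.84.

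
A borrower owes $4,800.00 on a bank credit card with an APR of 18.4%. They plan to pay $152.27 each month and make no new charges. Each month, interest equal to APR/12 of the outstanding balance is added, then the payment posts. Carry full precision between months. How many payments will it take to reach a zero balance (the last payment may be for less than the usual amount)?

Monthly rate r = 18.4%/12 = 1.53333% = 0.0153333.
Recurrence: B ← B·(1+r) − $152.27.
Month 1: interest $73.60; balance after payment $4,721.33.
Month 2: interest $72.39; balance after payment $4,641.45.
Closed form: n = −ln(1 − rB₀/P)/ln(1+r) = −ln(0.51665)/ln(1.01533) ≈ 43.398, so the balance reaches zero during payment 44.

44 months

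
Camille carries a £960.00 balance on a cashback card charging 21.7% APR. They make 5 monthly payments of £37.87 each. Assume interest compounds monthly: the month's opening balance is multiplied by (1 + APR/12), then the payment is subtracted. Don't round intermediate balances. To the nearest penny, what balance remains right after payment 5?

Monthly rate r = 21.7%/12 = 1.80833% = 0.0180833.
Each month: B ← B·(1+r) − £37.87.
Month 1: interest £17.36; balance after payment £939.49.
Month 2: interest £16.99; balance after payment £918.61.
Month 3: interest £16.61; balance after payment £897.35.
Month 4: interest £16.23; balance after payment £875.71.
Month 5: interest £15.84; balance after payment £853.67.

£853.67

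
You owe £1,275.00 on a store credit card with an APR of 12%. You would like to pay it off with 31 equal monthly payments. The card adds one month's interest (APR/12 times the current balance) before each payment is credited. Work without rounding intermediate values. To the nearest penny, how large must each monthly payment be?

Monthly rate r = 12%/12 = 1% = 0.01.
Level-payment amortization: P = B₀·r / (1 − (1+r)^(−n)) = 1275.00·0.01 / (1 − 1.01^(−31)).
Denominator 1 − (1+r)^(−31) = 0.265422854.
P = 12.75 / 0.265422854 ≈ 48.04.

£48.04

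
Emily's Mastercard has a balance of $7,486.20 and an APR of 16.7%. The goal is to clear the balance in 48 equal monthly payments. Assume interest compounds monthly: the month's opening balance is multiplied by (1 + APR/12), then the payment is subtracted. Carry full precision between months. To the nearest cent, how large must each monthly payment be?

Monthly rate r = 16.7%/12 = 1.39167% = 0.0139167.
Level-payment amortization: P = B₀·r / (1 − (1+r)^(−n)) = 7486.20·0.0139167 / (1 − 1.01392^(−48)).
Denominator 1 − (1+r)^(−48) = 0.48490015.
P = 104.183 / 0.48490015 ≈ 214.85.

$214.85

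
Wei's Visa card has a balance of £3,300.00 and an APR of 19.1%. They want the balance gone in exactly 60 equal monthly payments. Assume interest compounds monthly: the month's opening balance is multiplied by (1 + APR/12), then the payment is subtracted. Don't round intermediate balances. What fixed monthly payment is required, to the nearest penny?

£85.79

Monthly rate r = 19.1%/12 = 1.59167% = 0.0159167.
Level-payment amortization: P = B₀·r / (1 − (1+r)^(−n)) = 3300.00·0.0159167 / (1 − 1.01592^(−60)).
Denominator 1 − (1+r)^(−60) = 0.612282962.
P = 52.525 / 0.612282962 ≈ 85.79.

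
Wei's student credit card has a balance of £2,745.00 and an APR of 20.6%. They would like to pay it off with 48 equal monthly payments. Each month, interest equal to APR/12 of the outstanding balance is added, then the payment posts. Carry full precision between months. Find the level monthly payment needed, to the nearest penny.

Monthly rate r = 20.6%/12 = 1.71667% = 0.0171667.
Level-payment amortization: P = B₀·r / (1 − (1+r)^(−n)) = 2745.00·0.0171667 / (1 − 1.01717^(−48)).
Denominator 1 − (1+r)^(−48) = 0.558248268.
P = 47.1225 / 0.558248268 ≈ 84.41.

£84.41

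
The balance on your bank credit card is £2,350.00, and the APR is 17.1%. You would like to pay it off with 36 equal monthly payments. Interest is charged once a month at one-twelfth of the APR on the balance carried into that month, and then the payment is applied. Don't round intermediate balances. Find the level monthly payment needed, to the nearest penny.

Monthly rate r = 17.1%/12 = 1.425% = 0.01425.
Level-payment amortization: P = B₀·r / (1 − (1+r)^(−n)) = 2350.00·0.01425 / (1 − 1.01425^(−36)).
Denominator 1 − (1+r)^(−36) = 0.399131537.
P = 33.4875 / 0.399131537 ≈ 83.90.

£83.90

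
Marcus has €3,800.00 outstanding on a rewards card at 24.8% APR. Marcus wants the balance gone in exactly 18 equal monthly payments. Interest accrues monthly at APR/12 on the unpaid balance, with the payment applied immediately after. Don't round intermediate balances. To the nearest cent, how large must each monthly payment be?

Monthly rate r = 24.8%/12 = 2.06667% = 0.0206667.
Level-payment amortization: P = B₀·r / (1 − (1+r)^(−n)) = 3800.00·0.0206667 / (1 − 1.02067^(−18)).
Denominator 1 − (1+r)^(−18) = 0.30802687.
P = 78.5333 / 0.30802687 ≈ 254.96.

€254.96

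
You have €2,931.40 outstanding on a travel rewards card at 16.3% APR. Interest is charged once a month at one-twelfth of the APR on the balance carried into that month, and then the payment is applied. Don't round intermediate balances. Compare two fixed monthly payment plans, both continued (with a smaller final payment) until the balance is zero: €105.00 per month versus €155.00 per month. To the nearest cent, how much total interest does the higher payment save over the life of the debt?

€299.61

Monthly rate r = 16.3%/12 = 1.35833% = 0.0135833.
At €105.00/mo: n = ⌈−ln(1 − rB₀/P)/ln(1+r)⌉ = 36 payments (last €35.67); total interest = total paid − €2,931.40 = €779.27.
At €155.00/mo: 23 payments (last €1.06); total interest €479.66.
Interest saved = €779.27 − €479.66 = €299.61.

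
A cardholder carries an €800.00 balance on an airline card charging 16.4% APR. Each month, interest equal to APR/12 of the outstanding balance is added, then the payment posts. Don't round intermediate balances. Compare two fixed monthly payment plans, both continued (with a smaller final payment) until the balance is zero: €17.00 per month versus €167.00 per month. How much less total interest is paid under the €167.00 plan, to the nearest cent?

Monthly rate r = 16.4%/12 = 1.36667% = 0.0136667.
At €17.00/mo: n = ⌈−ln(1 − rB₀/P)/ln(1+r)⌉ = 76 payments (last €15.47); total interest = total paid − €800.00 = €490.47.
At €167.00/mo: 5 payments (last €165.04); total interest €33.04.
Interest saved = €490.47 − €33.04 = €457.43.

€457.43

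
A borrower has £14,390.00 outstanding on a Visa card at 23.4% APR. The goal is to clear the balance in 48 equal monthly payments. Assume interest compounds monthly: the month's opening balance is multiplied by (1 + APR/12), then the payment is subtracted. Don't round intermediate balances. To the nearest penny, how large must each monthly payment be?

Monthly rate r = 23.4%/12 = 1.95% = 0.0195.
Level-payment amortization: P = B₀·r / (1 − (1+r)^(−n)) = 14390.00·0.0195 / (1 − 1.0195^(−48)).
Denominator 1 − (1+r)^(−48) = 0.604257262.
P = 280.605 / 0.604257262 ≈ 464.38.

£464.38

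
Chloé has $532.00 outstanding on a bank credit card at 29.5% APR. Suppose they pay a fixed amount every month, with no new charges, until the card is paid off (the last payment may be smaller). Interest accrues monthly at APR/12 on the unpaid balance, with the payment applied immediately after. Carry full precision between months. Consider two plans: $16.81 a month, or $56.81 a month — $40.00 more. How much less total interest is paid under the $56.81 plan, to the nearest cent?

$429.65

Monthly rate r = 29.5%/12 = 2.45833% = 0.0245833.
At $16.81/mo: n = ⌈−ln(1 − rB₀/P)/ln(1+r)⌉ = 62 payments (last $16.39); total interest = total paid − $532.00 = $509.80.
At $56.81/mo: 11 payments (last $44.05); total interest $80.15.
Interest saved = $509.80 − $80.15 = $429.65.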